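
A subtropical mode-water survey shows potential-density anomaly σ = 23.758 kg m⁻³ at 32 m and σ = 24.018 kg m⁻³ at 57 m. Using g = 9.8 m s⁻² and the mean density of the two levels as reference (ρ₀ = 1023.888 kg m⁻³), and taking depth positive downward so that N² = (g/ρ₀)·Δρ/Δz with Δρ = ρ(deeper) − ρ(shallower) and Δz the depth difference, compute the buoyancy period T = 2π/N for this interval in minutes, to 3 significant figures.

Δρ = 1024.018 − 1023.758 = 0.260 kg m⁻³ over Δz = 57 − 32 = 25 m.
N² = (9.8/1023.888) × (0.260/25) = 9.9542 × 10⁻⁵ s⁻².
N = √(9.9542 × 10⁻⁵) = 9.9771 × 10⁻³ rad s⁻¹, so T = 2π/N = 629.76 s = 10.496 min ≈ 10.5 min.

10.5 min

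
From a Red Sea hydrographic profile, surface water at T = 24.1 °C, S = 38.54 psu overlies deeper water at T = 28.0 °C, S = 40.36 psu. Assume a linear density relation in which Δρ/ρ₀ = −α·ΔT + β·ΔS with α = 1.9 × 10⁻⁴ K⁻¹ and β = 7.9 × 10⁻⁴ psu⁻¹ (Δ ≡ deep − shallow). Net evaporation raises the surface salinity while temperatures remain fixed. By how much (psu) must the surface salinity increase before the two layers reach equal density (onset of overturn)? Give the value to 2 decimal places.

Neutral buoyancy requires −α(T_deep − T_surf) + β(S_deep − S_surf′) = 0.
S_surf′ = S_deep − (α/β)·ΔT = 40.36 − (1.9 × 10⁻⁴/7.9 × 10⁻⁴)·(+3.9) = 39.4220 psu.
Increase required: 39.4220 − 38.54 = 0.8820 psu.

0.88 psu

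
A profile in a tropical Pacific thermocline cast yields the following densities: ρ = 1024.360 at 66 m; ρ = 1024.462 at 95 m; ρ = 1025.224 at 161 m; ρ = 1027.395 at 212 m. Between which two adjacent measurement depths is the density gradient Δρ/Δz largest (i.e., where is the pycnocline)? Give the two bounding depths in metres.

Compute the density gradient over each adjacent pair:
  66–95 m: Δρ/Δz = 0.102/29 = 3.5 × 10⁻³ kg m⁻⁴
  95–161 m: Δρ/Δz = 0.762/66 = 0.012 kg m⁻⁴
  161–212 m: Δρ/Δz = 2.171/51 = 0.043 kg m⁻⁴
The largest gradient is in the 161–212 m interval — the pycnocline.

161–212 m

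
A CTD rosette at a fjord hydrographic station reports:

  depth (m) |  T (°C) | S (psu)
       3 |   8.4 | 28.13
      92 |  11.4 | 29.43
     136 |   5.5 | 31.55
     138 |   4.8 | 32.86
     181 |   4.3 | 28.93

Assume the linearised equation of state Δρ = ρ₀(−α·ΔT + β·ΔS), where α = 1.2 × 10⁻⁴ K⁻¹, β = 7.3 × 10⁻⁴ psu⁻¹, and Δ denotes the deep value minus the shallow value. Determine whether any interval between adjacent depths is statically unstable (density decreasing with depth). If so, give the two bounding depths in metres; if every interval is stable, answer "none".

Evaluate Δρ/ρ₀ = −αΔT + βΔS across each adjacent pair:
  3–92 m: −αΔT+βΔS = −(1.2 × 10⁻⁴)(+3.0)+(7.3 × 10⁻⁴)(+1.30) = 5.9 × 10⁻⁴ → stable
  92–136 m: −αΔT+βΔS = −(1.2 × 10⁻⁴)(-5.9)+(7.3 × 10⁻⁴)(+2.12) = 2.3 × 10⁻³ → stable
  136–138 m: −αΔT+βΔS = −(1.2 × 10⁻⁴)(-0.7)+(7.3 × 10⁻⁴)(+1.31) = 1.0 × 10⁻³ → stable
  138–181 m: −αΔT+βΔS = −(1.2 × 10⁻⁴)(-0.5)+(7.3 × 10⁻⁴)(-3.93) = -2.8 × 10⁻³ → UNSTABLE
The 138–181 m interval has Δρ < 0: lighter water underlies denser water.

138–181 m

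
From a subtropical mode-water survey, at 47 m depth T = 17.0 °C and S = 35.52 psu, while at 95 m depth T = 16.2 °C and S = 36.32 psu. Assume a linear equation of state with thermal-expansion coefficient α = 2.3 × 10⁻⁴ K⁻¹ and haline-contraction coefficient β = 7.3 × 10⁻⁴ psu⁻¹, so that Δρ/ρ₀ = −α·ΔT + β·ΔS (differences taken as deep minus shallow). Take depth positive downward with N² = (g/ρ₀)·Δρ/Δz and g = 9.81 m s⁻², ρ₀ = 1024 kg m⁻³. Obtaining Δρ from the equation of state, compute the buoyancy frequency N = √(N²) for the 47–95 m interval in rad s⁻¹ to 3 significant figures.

0.0125 rad s⁻¹

ΔT = -0.8 K, ΔS = +0.80 psu (deep − shallow).
Δρ/ρ₀ = −αΔT + βΔS = 1.84 × 10⁻⁴ + 5.84 × 10⁻⁴ = 7.68 × 10⁻⁴, so Δρ ≈ 0.7864 kg m⁻³.
N² = (g/ρ₀)·Δρ/Δz = g·(Δρ/ρ₀)/Δz = 9.81 × 7.68 × 10⁻⁴ / 48 = 1.5696 × 10⁻⁴ s⁻².
N = √(1.5696 × 10⁻⁴) = 0.012528 rad s⁻¹ ≈ 0.0125 rad s⁻¹.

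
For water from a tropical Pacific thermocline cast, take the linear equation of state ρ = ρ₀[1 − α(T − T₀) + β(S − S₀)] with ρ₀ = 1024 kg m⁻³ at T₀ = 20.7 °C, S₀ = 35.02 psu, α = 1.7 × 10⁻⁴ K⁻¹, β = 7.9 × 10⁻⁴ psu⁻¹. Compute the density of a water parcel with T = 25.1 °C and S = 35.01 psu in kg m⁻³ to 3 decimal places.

1023.226 kg m⁻³

T − T₀ = +4.4 K, S − S₀ = -0.01 psu.
Bracket = 1 − α·(+4.4) + β·(-0.01) = 1 + (-7.559 × 10⁻⁴) = 0.9992441.
ρ = 1024 × 0.9992441 = 1023.226 kg m⁻³.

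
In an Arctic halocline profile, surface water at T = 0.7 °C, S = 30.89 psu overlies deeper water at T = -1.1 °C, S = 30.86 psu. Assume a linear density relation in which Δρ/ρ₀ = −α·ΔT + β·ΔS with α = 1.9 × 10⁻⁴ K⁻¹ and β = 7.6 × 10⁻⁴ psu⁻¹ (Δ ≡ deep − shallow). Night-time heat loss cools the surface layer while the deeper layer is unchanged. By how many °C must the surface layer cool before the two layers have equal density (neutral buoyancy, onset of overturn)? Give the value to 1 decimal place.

Neutral buoyancy requires Δρ = 0, i.e. −α(T_deep − T_surf′) + β(S_deep − S_surf) = 0.
T_surf′ = T_deep − (β/α)·ΔS = -1.1 − (7.6 × 10⁻⁴/1.9 × 10⁻⁴)·(-0.03) = -0.980 °C.
Cooling required: 0.7 − (-0.980) = 1.680 °C.

1.7 °C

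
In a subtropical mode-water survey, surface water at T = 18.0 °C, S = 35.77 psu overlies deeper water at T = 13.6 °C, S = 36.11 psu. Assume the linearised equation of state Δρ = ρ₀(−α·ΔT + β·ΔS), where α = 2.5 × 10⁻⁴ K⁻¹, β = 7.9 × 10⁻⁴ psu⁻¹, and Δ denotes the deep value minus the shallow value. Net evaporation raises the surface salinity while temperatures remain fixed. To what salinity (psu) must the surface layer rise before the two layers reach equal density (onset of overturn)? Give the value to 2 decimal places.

37.50 psu

Neutral buoyancy requires −α(T_deep − T_surf) + β(S_deep − S_surf′) = 0.
S_surf′ = S_deep − (α/β)·ΔT = 36.11 − (2.5 × 10⁻⁴/7.9 × 10⁻⁴)·(-4.4) = 37.5024 psu.
Increase required: 37.5024 − 35.77 = 1.7324 psu.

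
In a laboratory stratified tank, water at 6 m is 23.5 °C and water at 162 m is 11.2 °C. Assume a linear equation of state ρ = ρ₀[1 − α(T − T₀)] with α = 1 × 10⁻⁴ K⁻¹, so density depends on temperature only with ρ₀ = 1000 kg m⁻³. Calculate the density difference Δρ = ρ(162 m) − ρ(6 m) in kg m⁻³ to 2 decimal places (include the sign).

+1.23 kg m⁻³

ΔT = -12.3 K, Δρ/ρ₀ = −αΔT = 1.23 × 10⁻³.
Δρ = 1000 × (1.23 × 10⁻³) = +1.23 kg m⁻³.
Positive Δρ: denser below, stable.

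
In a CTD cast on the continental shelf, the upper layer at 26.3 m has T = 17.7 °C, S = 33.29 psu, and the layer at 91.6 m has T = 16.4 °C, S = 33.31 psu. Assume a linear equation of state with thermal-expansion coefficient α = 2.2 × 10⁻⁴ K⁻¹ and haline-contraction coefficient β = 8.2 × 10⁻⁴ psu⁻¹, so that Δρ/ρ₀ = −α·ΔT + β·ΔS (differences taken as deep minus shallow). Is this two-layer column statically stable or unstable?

stable

ΔT = 16.4 − 17.7 = -1.3 K and ΔS = 33.31 − 33.29 = +0.02 psu (deep − shallow).
−αΔT = 2.86 × 10⁻⁴; βΔS = 1.64 × 10⁻⁵; sum Δρ/ρ₀ = 3.024 × 10⁻⁴.
Δρ/ρ₀ > 0, so Δρ > 0: deeper water is denser → statically stable.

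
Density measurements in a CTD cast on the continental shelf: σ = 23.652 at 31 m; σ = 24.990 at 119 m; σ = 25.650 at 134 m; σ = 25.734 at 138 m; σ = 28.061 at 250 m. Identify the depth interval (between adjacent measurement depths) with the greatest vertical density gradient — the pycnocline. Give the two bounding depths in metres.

Compute the density gradient over each adjacent pair:
  31–119 m: Δρ/Δz = 1.338/88 = 0.015 kg m⁻⁴
  119–134 m: Δρ/Δz = 0.660/15 = 0.044 kg m⁻⁴
  134–138 m: Δρ/Δz = 0.084/4 = 0.021 kg m⁻⁴
  138–250 m: Δρ/Δz = 2.327/112 = 0.021 kg m⁻⁴
The largest gradient is in the 119–134 m interval — the pycnocline.

119–134 m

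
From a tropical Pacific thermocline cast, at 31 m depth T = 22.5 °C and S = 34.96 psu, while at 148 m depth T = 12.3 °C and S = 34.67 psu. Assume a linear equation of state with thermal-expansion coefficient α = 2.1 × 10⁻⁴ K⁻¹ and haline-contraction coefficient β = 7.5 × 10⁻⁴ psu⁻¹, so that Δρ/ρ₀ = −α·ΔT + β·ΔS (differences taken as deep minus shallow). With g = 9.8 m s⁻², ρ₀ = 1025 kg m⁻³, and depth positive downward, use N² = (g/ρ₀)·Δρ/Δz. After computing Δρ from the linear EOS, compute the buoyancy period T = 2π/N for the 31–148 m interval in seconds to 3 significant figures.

ΔT = -10.2 K, ΔS = -0.29 psu (deep − shallow).
Δρ/ρ₀ = −αΔT + βΔS = 2.142 × 10⁻³ − 2.175 × 10⁻⁴ = 1.9245 × 10⁻³, so Δρ ≈ 1.973 kg m⁻³.
N² = (g/ρ₀)·Δρ/Δz = g·(Δρ/ρ₀)/Δz = 9.8 × 1.9245 × 10⁻³ / 117 = 1.6120 × 10⁻⁴ s⁻².
N = √(1.6120 × 10⁻⁴) = 0.012696 rad s⁻¹ → T = 2π/N = 494.89 s ≈ 495 s.

495 s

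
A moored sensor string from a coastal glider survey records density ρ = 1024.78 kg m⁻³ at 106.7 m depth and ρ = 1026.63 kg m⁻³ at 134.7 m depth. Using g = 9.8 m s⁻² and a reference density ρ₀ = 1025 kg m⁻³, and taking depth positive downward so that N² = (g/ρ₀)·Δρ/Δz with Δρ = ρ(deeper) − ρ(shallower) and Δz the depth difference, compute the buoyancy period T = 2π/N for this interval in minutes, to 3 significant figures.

4.17 min

Δρ = 1026.63 − 1024.78 = 1.85 kg m⁻³ over Δz = 134.7 − 106.7 = 28 m.
N² = (9.8/1025) × (1.85/28) = 6.3171 × 10⁻⁴ s⁻².
N = √(6.3171 × 10⁻⁴) = 0.025134 rad s⁻¹, so T = 2π/N = 249.99 s = 4.1665 min ≈ 4.17 min.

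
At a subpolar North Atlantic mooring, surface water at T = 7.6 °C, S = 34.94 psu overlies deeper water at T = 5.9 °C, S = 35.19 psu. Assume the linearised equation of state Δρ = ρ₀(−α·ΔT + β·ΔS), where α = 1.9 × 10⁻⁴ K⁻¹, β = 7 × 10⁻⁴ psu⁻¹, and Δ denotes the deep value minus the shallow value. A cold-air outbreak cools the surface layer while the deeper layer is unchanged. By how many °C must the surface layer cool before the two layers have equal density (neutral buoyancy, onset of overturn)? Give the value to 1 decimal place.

Neutral buoyancy requires Δρ = 0, i.e. −α(T_deep − T_surf′) + β(S_deep − S_surf) = 0.
T_surf′ = T_deep − (β/α)·ΔS = 5.9 − (7 × 10⁻⁴/1.9 × 10⁻⁴)·(+0.25) = 4.979 °C.
Cooling required: 7.6 − (4.979) = 2.621 °C.

2.6 °C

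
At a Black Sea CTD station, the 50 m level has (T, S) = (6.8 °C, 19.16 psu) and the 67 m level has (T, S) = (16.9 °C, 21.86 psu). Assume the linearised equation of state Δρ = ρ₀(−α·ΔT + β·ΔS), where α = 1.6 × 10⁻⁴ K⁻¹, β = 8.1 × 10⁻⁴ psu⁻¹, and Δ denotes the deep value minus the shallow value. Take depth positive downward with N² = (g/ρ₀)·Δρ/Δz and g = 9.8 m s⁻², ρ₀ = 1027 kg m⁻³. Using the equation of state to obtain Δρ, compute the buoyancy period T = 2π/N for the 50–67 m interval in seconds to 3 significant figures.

346 s

ΔT = +10.1 K, ΔS = +2.70 psu (deep − shallow).
Δρ/ρ₀ = −αΔT + βΔS = -1.616 × 10⁻³ + 2.187 × 10⁻³ = 5.71 × 10⁻⁴, so Δρ ≈ 0.5864 kg m⁻³.
N² = (g/ρ₀)·Δρ/Δz = g·(Δρ/ρ₀)/Δz = 9.8 × 5.71 × 10⁻⁴ / 17 = 3.2916 × 10⁻⁴ s⁻².
N = √(3.2916 × 10⁻⁴) = 0.018143 rad s⁻¹ → T = 2π/N = 346.31 s ≈ 346 s.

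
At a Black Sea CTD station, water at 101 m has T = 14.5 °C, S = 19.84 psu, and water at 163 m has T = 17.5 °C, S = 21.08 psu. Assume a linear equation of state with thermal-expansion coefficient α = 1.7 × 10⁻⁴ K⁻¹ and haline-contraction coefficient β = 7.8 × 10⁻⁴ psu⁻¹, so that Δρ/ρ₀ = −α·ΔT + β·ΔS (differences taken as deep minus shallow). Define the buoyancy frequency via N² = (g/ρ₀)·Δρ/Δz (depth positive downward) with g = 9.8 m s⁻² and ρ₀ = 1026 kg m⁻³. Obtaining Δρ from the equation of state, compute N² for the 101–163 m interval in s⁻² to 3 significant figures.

7.23 × 10⁻⁵ s⁻²

ΔT = +3.0 K, ΔS = +1.24 psu (deep − shallow).
Δρ/ρ₀ = −αΔT + βΔS = -5.10 × 10⁻⁴ + 9.672 × 10⁻⁴ = 4.572 × 10⁻⁴, so Δρ ≈ 0.4691 kg m⁻³.
N² = (g/ρ₀)·Δρ/Δz = g·(Δρ/ρ₀)/Δz = 9.8 × 4.572 × 10⁻⁴ / 62 = 7.2267 × 10⁻⁵ s⁻² ≈ 7.23 × 10⁻⁵ s⁻².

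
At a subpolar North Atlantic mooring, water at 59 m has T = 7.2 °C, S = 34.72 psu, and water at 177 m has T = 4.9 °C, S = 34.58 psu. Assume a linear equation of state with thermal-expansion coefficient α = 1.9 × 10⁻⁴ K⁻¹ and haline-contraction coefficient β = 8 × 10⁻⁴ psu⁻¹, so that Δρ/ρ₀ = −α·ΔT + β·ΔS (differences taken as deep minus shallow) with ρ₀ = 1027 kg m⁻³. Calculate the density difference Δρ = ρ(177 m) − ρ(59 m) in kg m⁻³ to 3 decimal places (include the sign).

+0.334 kg m⁻³

ΔT = -2.3 K, ΔS = -0.14 psu (deep − shallow).
Δρ/ρ₀ = −(1.9 × 10⁻⁴)(-2.3) + (8 × 10⁻⁴)(-0.14) = 3.25 × 10⁻⁴.
Δρ = 1027 × (3.25 × 10⁻⁴) = +0.334 kg m⁻³.
Positive Δρ: denser below, stable.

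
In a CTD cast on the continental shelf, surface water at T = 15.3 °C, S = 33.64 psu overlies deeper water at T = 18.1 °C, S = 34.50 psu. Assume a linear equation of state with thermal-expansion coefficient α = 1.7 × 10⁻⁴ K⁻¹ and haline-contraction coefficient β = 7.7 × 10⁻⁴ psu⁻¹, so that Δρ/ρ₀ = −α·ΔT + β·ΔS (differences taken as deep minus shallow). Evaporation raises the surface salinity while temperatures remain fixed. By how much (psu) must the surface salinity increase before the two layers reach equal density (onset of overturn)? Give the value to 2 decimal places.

0.24 psu

Neutral buoyancy requires −α(T_deep − T_surf) + β(S_deep − S_surf′) = 0.
S_surf′ = S_deep − (α/β)·ΔT = 34.50 − (1.7 × 10⁻⁴/7.7 × 10⁻⁴)·(+2.8) = 33.8818 psu.
Increase required: 33.8818 − 33.64 = 0.2418 psu.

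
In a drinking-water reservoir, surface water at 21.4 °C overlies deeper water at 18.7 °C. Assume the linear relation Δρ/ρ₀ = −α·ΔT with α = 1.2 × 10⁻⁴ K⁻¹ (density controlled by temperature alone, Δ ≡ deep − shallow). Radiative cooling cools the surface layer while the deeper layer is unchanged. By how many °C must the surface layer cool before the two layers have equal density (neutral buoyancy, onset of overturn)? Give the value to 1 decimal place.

2.7 °C

With temperature the only control, equal density requires T_surf′ = T_deep.
T_surf′ = 18.7 °C.
Cooling required: 21.4 − 18.7 = 2.7 °C.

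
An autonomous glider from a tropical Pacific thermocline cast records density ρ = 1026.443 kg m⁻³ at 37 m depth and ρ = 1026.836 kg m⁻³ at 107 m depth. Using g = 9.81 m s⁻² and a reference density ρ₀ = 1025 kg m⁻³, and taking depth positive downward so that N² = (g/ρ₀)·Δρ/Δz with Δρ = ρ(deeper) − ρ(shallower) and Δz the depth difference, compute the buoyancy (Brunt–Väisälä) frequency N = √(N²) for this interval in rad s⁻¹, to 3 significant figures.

Δρ = 1026.836 − 1026.443 = 0.393 kg m⁻³ over Δz = 107 − 37 = 70 m.
N² = (9.81/1025) × (0.393/70) = 5.3733 × 10⁻⁵ s⁻².
N = √(5.3733 × 10⁻⁵) = 7.3303 × 10⁻³ rad s⁻¹ ≈ 7.33 × 10⁻³ rad s⁻¹.
A positive N² confirms static stability across the interval.

7.33 × 10⁻³ rad s⁻¹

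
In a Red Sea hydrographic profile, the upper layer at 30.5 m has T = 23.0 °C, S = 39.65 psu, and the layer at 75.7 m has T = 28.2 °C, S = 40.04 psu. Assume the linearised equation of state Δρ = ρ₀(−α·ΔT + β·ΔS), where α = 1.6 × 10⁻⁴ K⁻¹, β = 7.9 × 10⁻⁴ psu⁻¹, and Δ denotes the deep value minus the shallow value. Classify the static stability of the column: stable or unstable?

unstable

ΔT = 28.2 − 23.0 = +5.2 K and ΔS = 40.04 − 39.65 = +0.39 psu (deep − shallow).
−αΔT = -8.32 × 10⁻⁴; βΔS = 3.081 × 10⁻⁴; sum Δρ/ρ₀ = -5.239 × 10⁻⁴.
Δρ/ρ₀ < 0, so Δρ < 0: deeper water is lighter → statically unstable; the column would overturn.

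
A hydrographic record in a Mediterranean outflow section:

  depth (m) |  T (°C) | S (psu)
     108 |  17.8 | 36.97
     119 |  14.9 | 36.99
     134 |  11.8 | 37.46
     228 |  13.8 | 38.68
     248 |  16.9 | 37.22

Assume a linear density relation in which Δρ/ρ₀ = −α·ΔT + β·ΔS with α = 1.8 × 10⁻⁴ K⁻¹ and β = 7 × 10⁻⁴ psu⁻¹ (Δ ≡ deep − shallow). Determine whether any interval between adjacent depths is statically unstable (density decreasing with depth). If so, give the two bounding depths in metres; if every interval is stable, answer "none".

Evaluate Δρ/ρ₀ = −αΔT + βΔS across each adjacent pair:
  108–119 m: −αΔT+βΔS = −(1.8 × 10⁻⁴)(-2.9)+(7 × 10⁻⁴)(+0.02) = 5.4 × 10⁻⁴ → stable
  119–134 m: −αΔT+βΔS = −(1.8 × 10⁻⁴)(-3.1)+(7 × 10⁻⁴)(+0.47) = 8.9 × 10⁻⁴ → stable
  134–228 m: −αΔT+βΔS = −(1.8 × 10⁻⁴)(+2.0)+(7 × 10⁻⁴)(+1.22) = 4.9 × 10⁻⁴ → stable
  228–248 m: −αΔT+βΔS = −(1.8 × 10⁻⁴)(+3.1)+(7 × 10⁻⁴)(-1.46) = -1.6 × 10⁻³ → UNSTABLE
The 228–248 m interval has Δρ < 0: lighter water underlies denser water.

228–248 m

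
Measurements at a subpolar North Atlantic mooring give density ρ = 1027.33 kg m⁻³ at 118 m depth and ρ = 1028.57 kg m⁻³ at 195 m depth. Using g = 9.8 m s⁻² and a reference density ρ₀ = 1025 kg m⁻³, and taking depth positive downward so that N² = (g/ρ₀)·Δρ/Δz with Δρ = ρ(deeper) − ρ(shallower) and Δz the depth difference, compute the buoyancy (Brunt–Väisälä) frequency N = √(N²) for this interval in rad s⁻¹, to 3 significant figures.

Δρ = 1028.57 − 1027.33 = 1.24 kg m⁻³ over Δz = 195 − 118 = 77 m.
N² = (9.8/1025) × (1.24/77) = 1.5397 × 10⁻⁴ s⁻².
N = √(1.5397 × 10⁻⁴) = 0.012408 rad s⁻¹ ≈ 0.0124 rad s⁻¹.

0.0124 rad s⁻¹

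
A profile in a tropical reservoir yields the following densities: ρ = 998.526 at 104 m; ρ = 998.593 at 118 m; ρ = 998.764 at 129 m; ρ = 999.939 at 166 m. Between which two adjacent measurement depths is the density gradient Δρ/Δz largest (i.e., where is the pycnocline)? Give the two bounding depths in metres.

129–166 m

Compute the density gradient over each adjacent pair:
  104–118 m: Δρ/Δz = 0.067/14 = 4.8 × 10⁻³ kg m⁻⁴
  118–129 m: Δρ/Δz = 0.171/11 = 0.016 kg m⁻⁴
  129–166 m: Δρ/Δz = 1.175/37 = 0.032 kg m⁻⁴
The largest gradient is in the 129–166 m interval — the pycnocline.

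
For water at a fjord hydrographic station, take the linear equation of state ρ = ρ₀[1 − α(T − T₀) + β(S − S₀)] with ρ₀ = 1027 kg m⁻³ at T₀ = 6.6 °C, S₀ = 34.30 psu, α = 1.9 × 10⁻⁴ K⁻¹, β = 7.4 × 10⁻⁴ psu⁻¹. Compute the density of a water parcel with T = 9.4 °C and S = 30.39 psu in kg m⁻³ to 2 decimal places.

T − T₀ = +2.8 K, S − S₀ = -3.91 psu.
Bracket = 1 − α·(+2.8) + β·(-3.91) = 1 + (-3.4254 × 10⁻³) = 0.9965746.
ρ = 1027 × 0.9965746 = 1023.48 kg m⁻³.

1023.48 kg m⁻³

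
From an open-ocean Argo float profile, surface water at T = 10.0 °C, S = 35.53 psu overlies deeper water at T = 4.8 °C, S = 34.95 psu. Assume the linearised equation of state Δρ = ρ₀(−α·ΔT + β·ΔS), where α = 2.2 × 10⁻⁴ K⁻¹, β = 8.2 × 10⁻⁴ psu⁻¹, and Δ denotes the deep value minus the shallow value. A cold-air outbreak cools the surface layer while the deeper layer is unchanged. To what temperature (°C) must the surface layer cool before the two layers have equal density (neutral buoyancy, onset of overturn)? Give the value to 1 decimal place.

Neutral buoyancy requires Δρ = 0, i.e. −α(T_deep − T_surf′) + β(S_deep − S_surf) = 0.
T_surf′ = T_deep − (β/α)·ΔS = 4.8 − (8.2 × 10⁻⁴/2.2 × 10⁻⁴)·(-0.58) = 6.962 °C.
Cooling required: 10.0 − (6.962) = 3.038 °C.

7.0 °C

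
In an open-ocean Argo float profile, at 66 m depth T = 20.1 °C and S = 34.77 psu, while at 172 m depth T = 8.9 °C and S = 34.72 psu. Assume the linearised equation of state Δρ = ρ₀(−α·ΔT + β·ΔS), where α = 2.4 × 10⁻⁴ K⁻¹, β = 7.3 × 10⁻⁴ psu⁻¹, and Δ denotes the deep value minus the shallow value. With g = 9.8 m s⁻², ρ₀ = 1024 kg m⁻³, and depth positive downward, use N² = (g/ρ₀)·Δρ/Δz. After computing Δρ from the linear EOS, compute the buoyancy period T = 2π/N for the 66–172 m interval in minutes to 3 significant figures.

ΔT = -11.2 K, ΔS = -0.05 psu (deep − shallow).
Δρ/ρ₀ = −αΔT + βΔS = 2.688 × 10⁻³ − 3.65 × 10⁻⁵ = 2.6515 × 10⁻³, so Δρ ≈ 2.715 kg m⁻³.
N² = (g/ρ₀)·Δρ/Δz = g·(Δρ/ρ₀)/Δz = 9.8 × 2.6515 × 10⁻³ / 106 = 2.4514 × 10⁻⁴ s⁻².
N = √(2.4514 × 10⁻⁴) = 0.015657 rad s⁻¹ → T = 2π/N = 401.30 s = 6.6883 min ≈ 6.69 min.

6.69 min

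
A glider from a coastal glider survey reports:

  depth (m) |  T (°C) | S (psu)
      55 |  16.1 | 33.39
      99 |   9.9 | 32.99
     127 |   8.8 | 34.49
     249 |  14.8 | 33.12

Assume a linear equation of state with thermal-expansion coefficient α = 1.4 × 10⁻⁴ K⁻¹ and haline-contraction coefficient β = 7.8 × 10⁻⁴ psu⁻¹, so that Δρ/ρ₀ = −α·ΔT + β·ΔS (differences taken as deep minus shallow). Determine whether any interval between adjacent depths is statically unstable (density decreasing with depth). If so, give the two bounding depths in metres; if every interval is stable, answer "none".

Evaluate Δρ/ρ₀ = −αΔT + βΔS across each adjacent pair:
  55–99 m: −αΔT+βΔS = −(1.4 × 10⁻⁴)(-6.2)+(7.8 × 10⁻⁴)(-0.40) = 5.6 × 10⁻⁴ → stable
  99–127 m: −αΔT+βΔS = −(1.4 × 10⁻⁴)(-1.1)+(7.8 × 10⁻⁴)(+1.50) = 1.3 × 10⁻³ → stable
  127–249 m: −αΔT+βΔS = −(1.4 × 10⁻⁴)(+6.0)+(7.8 × 10⁻⁴)(-1.37) = -1.9 × 10⁻³ → UNSTABLE
The 127–249 m interval has Δρ < 0: lighter water underlies denser water.

127–249 m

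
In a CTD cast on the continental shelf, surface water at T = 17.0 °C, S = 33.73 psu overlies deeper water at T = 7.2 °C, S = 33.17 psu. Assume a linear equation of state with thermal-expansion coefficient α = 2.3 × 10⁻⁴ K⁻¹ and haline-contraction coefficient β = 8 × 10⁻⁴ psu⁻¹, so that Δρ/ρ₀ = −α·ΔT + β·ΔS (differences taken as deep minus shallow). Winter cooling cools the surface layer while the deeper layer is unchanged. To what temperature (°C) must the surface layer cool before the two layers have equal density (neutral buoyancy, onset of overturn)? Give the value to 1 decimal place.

Neutral buoyancy requires Δρ = 0, i.e. −α(T_deep − T_surf′) + β(S_deep − S_surf) = 0.
T_surf′ = T_deep − (β/α)·ΔS = 7.2 − (8 × 10⁻⁴/2.3 × 10⁻⁴)·(-0.56) = 9.148 °C.
Cooling required: 17.0 − (9.148) = 7.852 °C.

9.1 °C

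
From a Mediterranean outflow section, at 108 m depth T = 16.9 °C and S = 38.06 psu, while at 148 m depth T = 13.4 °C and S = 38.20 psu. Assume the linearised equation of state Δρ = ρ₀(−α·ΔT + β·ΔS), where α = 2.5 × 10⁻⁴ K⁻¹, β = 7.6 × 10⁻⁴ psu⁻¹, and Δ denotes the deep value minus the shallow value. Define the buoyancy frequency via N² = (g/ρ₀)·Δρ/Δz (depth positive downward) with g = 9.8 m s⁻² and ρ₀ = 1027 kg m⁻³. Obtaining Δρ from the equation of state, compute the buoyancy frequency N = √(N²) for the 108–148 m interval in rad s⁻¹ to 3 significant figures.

0.0155 rad s⁻¹

ΔT = -3.5 K, ΔS = +0.14 psu (deep − shallow).
Δρ/ρ₀ = −αΔT + βΔS = 8.75 × 10⁻⁴ + 1.064 × 10⁻⁴ = 9.814 × 10⁻⁴, so Δρ ≈ 1.008 kg m⁻³.
N² = (g/ρ₀)·Δρ/Δz = g·(Δρ/ρ₀)/Δz = 9.8 × 9.814 × 10⁻⁴ / 40 = 2.4044 × 10⁻⁴ s⁻².
N = √(2.4044 × 10⁻⁴) = 0.015506 rad s⁻¹ ≈ 0.0155 rad s⁻¹.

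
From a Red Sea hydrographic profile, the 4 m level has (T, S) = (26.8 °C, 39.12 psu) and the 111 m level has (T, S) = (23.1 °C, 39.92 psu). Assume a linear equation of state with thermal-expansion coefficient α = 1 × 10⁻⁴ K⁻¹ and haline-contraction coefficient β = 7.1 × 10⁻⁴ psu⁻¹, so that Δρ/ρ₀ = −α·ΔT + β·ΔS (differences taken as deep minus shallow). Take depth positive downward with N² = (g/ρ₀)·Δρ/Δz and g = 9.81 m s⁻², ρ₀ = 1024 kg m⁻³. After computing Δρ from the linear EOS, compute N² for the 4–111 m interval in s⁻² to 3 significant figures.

8.60 × 10⁻⁵ s⁻²

ΔT = -3.7 K, ΔS = +0.80 psu (deep − shallow).
Δρ/ρ₀ = −αΔT + βΔS = 3.70 × 10⁻⁴ + 5.68 × 10⁻⁴ = 9.38 × 10⁻⁴, so Δρ ≈ 0.9605 kg m⁻³.
N² = (g/ρ₀)·Δρ/Δz = g·(Δρ/ρ₀)/Δz = 9.81 × 9.38 × 10⁻⁴ / 107 = 8.5998 × 10⁻⁵ s⁻² ≈ 8.60 × 10⁻⁵ s⁻².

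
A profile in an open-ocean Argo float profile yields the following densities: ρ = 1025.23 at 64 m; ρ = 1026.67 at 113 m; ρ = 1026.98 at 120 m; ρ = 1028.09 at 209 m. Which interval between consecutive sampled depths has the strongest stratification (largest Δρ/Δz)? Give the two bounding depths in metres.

113–120 m

Compute the density gradient over each adjacent pair:
  64–113 m: Δρ/Δz = 1.44/49 = 0.029 kg m⁻⁴
  113–120 m: Δρ/Δz = 0.31/7 = 0.044 kg m⁻⁴
  120–209 m: Δρ/Δz = 1.11/89 = 0.012 kg m⁻⁴
The largest gradient is in the 113–120 m interval — the pycnocline.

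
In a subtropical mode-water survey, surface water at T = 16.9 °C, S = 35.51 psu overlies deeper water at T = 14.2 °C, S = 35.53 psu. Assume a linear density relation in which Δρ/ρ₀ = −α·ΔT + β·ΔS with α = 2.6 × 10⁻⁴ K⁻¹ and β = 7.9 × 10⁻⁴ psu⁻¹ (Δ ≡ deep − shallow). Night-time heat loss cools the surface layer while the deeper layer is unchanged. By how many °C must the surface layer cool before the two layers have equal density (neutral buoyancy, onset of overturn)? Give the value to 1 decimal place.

2.8 °C

Neutral buoyancy requires Δρ = 0, i.e. −α(T_deep − T_surf′) + β(S_deep − S_surf) = 0.
T_surf′ = T_deep − (β/α)·ΔS = 14.2 − (7.9 × 10⁻⁴/2.6 × 10⁻⁴)·(+0.02) = 14.139 °C.
Cooling required: 16.9 − (14.139) = 2.761 °C.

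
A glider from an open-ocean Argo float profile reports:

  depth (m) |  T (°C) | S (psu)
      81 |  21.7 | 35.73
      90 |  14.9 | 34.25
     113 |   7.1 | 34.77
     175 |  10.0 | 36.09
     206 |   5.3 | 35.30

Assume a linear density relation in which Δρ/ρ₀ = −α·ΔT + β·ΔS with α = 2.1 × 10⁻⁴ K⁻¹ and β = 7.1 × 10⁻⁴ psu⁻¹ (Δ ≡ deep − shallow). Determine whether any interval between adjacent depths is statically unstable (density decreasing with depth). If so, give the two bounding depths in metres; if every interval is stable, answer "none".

Evaluate Δρ/ρ₀ = −αΔT + βΔS across each adjacent pair:
  81–90 m: −αΔT+βΔS = −(2.1 × 10⁻⁴)(-6.8)+(7.1 × 10⁻⁴)(-1.48) = 3.8 × 10⁻⁴ → stable
  90–113 m: −αΔT+βΔS = −(2.1 × 10⁻⁴)(-7.8)+(7.1 × 10⁻⁴)(+0.52) = 2.0 × 10⁻³ → stable
  113–175 m: −αΔT+βΔS = −(2.1 × 10⁻⁴)(+2.9)+(7.1 × 10⁻⁴)(+1.32) = 3.3 × 10⁻⁴ → stable
  175–206 m: −αΔT+βΔS = −(2.1 × 10⁻⁴)(-4.7)+(7.1 × 10⁻⁴)(-0.79) = 4.3 × 10⁻⁴ → stable
Every interval has Δρ > 0: the column is stably stratified throughout.

none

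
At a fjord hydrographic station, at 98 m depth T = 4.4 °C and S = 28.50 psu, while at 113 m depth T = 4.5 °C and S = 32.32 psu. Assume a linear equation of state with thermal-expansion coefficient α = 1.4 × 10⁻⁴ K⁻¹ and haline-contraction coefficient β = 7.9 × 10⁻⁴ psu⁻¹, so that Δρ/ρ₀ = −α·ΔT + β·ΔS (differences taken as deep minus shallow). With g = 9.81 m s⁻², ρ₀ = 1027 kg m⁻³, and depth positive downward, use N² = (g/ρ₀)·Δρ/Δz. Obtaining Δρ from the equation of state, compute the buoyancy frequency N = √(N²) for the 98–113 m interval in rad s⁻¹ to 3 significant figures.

ΔT = +0.1 K, ΔS = +3.82 psu (deep − shallow).
Δρ/ρ₀ = −αΔT + βΔS = -1.40 × 10⁻⁵ + 3.0178 × 10⁻³ = 3.0038 × 10⁻³, so Δρ ≈ 3.085 kg m⁻³.
N² = (g/ρ₀)·Δρ/Δz = g·(Δρ/ρ₀)/Δz = 9.81 × 3.0038 × 10⁻³ / 15 = 1.9645 × 10⁻³ s⁻².
N = √(1.9645 × 10⁻³) = 0.044323 rad s⁻¹ ≈ 0.0443 rad s⁻¹.

0.0443 rad s⁻¹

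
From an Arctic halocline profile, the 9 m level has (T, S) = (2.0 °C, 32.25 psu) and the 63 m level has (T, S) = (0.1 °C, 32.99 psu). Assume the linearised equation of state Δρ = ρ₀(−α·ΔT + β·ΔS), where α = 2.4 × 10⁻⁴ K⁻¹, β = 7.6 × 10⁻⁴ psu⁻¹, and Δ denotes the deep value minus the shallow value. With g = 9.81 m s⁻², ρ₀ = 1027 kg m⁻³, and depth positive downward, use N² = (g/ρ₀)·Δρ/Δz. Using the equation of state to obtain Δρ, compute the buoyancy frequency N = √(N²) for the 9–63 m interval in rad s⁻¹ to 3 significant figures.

0.0136 rad s⁻¹

ΔT = -1.9 K, ΔS = +0.74 psu (deep − shallow).
Δρ/ρ₀ = −αΔT + βΔS = 4.56 × 10⁻⁴ + 5.624 × 10⁻⁴ = 1.0184 × 10⁻³, so Δρ ≈ 1.046 kg m⁻³.
N² = (g/ρ₀)·Δρ/Δz = g·(Δρ/ρ₀)/Δz = 9.81 × 1.0184 × 10⁻³ / 54 = 1.8501 × 10⁻⁴ s⁻².
N = √(1.8501 × 10⁻⁴) = 0.013602 rad s⁻¹ ≈ 0.0136 rad s⁻¹.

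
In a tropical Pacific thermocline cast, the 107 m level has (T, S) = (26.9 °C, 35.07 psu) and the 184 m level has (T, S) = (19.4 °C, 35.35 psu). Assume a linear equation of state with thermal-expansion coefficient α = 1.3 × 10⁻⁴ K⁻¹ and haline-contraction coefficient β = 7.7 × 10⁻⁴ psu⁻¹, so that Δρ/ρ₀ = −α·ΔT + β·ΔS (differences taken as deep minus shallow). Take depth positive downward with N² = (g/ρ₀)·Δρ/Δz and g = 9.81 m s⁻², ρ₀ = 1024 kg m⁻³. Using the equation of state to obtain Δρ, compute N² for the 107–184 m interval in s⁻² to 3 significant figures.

1.52 × 10⁻⁴ s⁻²

ΔT = -7.5 K, ΔS = +0.28 psu (deep − shallow).
Δρ/ρ₀ = −αΔT + βΔS = 9.75 × 10⁻⁴ + 2.156 × 10⁻⁴ = 1.1906 × 10⁻³, so Δρ ≈ 1.219 kg m⁻³.
N² = (g/ρ₀)·Δρ/Δz = g·(Δρ/ρ₀)/Δz = 9.81 × 1.1906 × 10⁻³ / 77 = 1.5169 × 10⁻⁴ s⁻² ≈ 1.52 × 10⁻⁴ s⁻².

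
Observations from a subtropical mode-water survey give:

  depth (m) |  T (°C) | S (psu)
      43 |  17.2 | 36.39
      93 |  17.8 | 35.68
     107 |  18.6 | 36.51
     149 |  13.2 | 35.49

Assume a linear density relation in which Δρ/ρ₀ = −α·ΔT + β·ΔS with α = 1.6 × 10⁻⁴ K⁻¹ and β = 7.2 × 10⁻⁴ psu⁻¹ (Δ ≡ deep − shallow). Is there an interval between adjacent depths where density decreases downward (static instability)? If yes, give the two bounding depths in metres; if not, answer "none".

43–93 m

Evaluate Δρ/ρ₀ = −αΔT + βΔS across each adjacent pair:
  43–93 m: −αΔT+βΔS = −(1.6 × 10⁻⁴)(+0.6)+(7.2 × 10⁻⁴)(-0.71) = -6.1 × 10⁻⁴ → UNSTABLE
  93–107 m: −αΔT+βΔS = −(1.6 × 10⁻⁴)(+0.8)+(7.2 × 10⁻⁴)(+0.83) = 4.7 × 10⁻⁴ → stable
  107–149 m: −αΔT+βΔS = −(1.6 × 10⁻⁴)(-5.4)+(7.2 × 10⁻⁴)(-1.02) = 1.3 × 10⁻⁴ → stable
The 43–93 m interval has Δρ < 0: lighter water underlies denser water.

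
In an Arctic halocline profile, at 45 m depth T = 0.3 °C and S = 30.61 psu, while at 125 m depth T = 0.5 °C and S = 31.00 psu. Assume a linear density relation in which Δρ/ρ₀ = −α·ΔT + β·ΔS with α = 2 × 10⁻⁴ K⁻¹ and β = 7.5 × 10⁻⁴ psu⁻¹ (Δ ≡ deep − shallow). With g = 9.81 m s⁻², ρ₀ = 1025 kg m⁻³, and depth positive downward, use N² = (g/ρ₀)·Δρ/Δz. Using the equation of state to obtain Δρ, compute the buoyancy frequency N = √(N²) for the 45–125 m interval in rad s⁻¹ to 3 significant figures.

5.56 × 10⁻³ rad s⁻¹

ΔT = +0.2 K, ΔS = +0.39 psu (deep − shallow).
Δρ/ρ₀ = −αΔT + βΔS = -4.00 × 10⁻⁵ + 2.925 × 10⁻⁴ = 2.525 × 10⁻⁴, so Δρ ≈ 0.2588 kg m⁻³.
N² = (g/ρ₀)·Δρ/Δz = g·(Δρ/ρ₀)/Δz = 9.81 × 2.525 × 10⁻⁴ / 80 = 3.0963 × 10⁻⁵ s⁻².
N = √(3.0963 × 10⁻⁵) = 5.5644 × 10⁻³ rad s⁻¹ ≈ 5.56 × 10⁻³ rad s⁻¹.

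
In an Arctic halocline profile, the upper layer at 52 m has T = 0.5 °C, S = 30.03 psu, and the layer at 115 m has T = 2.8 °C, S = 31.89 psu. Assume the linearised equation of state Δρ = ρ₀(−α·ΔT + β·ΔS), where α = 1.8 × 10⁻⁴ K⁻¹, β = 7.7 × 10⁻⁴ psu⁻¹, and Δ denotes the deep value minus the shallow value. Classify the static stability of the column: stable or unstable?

ΔT = 2.8 − 0.5 = +2.3 K and ΔS = 31.89 − 30.03 = +1.86 psu (deep − shallow).
−αΔT = -4.14 × 10⁻⁴; βΔS = 1.4322 × 10⁻³; sum Δρ/ρ₀ = 1.0182 × 10⁻³.
Δρ/ρ₀ > 0, so Δρ > 0: deeper water is denser → statically stable.

stable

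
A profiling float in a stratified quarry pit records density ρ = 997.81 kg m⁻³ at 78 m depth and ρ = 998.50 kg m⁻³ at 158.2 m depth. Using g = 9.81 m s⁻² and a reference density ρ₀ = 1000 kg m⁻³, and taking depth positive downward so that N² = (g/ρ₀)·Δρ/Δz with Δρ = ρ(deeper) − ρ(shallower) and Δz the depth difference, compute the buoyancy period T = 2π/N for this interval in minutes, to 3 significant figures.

11.4 min

Δρ = 998.50 − 997.81 = 0.69 kg m⁻³ over Δz = 158.2 − 78 = 80.2 m.
N² = (9.81/1000) × (0.69/80.2) = 8.4400 × 10⁻⁵ s⁻².
N = √(8.4400 × 10⁻⁵) = 9.1869 × 10⁻³ rad s⁻¹, so T = 2π/N = 683.93 s = 11.399 min ≈ 11.4 min.
A positive N² confirms static stability across the interval.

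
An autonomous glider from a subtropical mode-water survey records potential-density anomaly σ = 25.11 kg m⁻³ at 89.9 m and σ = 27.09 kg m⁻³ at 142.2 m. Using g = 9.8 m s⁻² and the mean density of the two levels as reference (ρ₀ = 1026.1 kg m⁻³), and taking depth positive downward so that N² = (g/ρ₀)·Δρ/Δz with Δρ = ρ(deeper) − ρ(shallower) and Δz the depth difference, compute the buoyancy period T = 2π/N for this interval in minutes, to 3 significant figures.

5.51 min

Δρ = 1027.09 − 1025.11 = 1.98 kg m⁻³ over Δz = 142.2 − 89.9 = 52.3 m.
N² = (9.8/1026.1) × (1.98/52.3) = 3.6158 × 10⁻⁴ s⁻².
N = √(3.6158 × 10⁻⁴) = 0.019015 rad s⁻¹, so T = 2π/N = 330.43 s = 5.5072 min ≈ 5.51 min.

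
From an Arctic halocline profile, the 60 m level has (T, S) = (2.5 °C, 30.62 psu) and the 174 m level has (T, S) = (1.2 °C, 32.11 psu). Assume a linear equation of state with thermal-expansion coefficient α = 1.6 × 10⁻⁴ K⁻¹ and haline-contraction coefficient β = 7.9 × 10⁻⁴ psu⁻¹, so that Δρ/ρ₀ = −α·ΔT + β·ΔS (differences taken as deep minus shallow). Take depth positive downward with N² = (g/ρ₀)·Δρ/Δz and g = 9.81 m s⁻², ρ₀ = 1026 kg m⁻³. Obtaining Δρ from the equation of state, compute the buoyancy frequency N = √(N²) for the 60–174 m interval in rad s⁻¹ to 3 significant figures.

ΔT = -1.3 K, ΔS = +1.49 psu (deep − shallow).
Δρ/ρ₀ = −αΔT + βΔS = 2.08 × 10⁻⁴ + 1.1771 × 10⁻³ = 1.3851 × 10⁻³, so Δρ ≈ 1.421 kg m⁻³.
N² = (g/ρ₀)·Δρ/Δz = g·(Δρ/ρ₀)/Δz = 9.81 × 1.3851 × 10⁻³ / 114 = 1.1919 × 10⁻⁴ s⁻².
N = √(1.1919 × 10⁻⁴) = 0.010917 rad s⁻¹ ≈ 0.0109 rad s⁻¹.

0.0109 rad s⁻¹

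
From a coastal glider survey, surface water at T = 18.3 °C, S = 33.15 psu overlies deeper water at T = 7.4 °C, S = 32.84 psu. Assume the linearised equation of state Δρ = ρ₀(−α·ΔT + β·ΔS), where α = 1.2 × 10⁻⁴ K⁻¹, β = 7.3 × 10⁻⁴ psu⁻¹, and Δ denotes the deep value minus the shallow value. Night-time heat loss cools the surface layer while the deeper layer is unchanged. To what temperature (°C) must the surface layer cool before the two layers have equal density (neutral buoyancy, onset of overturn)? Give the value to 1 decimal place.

Neutral buoyancy requires Δρ = 0, i.e. −α(T_deep − T_surf′) + β(S_deep − S_surf) = 0.
T_surf′ = T_deep − (β/α)·ΔS = 7.4 − (7.3 × 10⁻⁴/1.2 × 10⁻⁴)·(-0.31) = 9.286 °C.
Cooling required: 18.3 − (9.286) = 9.014 °C.

9.3 °C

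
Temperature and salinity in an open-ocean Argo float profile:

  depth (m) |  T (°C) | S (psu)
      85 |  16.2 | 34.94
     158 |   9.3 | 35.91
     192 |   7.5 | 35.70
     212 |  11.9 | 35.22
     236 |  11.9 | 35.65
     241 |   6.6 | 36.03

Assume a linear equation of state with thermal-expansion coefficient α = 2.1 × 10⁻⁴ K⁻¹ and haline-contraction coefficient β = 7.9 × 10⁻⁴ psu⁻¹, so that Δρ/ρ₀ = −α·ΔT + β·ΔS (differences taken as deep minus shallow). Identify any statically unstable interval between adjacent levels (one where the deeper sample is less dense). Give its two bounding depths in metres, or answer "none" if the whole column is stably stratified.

Evaluate Δρ/ρ₀ = −αΔT + βΔS across each adjacent pair:
  85–158 m: −αΔT+βΔS = −(2.1 × 10⁻⁴)(-6.9)+(7.9 × 10⁻⁴)(+0.97) = 2.2 × 10⁻³ → stable
  158–192 m: −αΔT+βΔS = −(2.1 × 10⁻⁴)(-1.8)+(7.9 × 10⁻⁴)(-0.21) = 2.1 × 10⁻⁴ → stable
  192–212 m: −αΔT+βΔS = −(2.1 × 10⁻⁴)(+4.4)+(7.9 × 10⁻⁴)(-0.48) = -1.3 × 10⁻³ → UNSTABLE
  212–236 m: −αΔT+βΔS = −(2.1 × 10⁻⁴)(+0.0)+(7.9 × 10⁻⁴)(+0.43) = 3.4 × 10⁻⁴ → stable
  236–241 m: −αΔT+βΔS = −(2.1 × 10⁻⁴)(-5.3)+(7.9 × 10⁻⁴)(+0.38) = 1.4 × 10⁻³ → stable
The 192–212 m interval has Δρ < 0: lighter water underlies denser water.

192–212 m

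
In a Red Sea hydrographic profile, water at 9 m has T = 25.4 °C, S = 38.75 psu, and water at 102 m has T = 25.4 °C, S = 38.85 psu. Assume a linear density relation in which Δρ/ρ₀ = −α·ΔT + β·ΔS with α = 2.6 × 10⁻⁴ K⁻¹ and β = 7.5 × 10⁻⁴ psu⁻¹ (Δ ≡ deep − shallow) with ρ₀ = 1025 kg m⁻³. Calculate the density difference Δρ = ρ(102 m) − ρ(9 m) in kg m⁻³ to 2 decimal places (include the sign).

+0.08 kg m⁻³

ΔT = +0.0 K, ΔS = +0.10 psu (deep − shallow).
Δρ/ρ₀ = −(2.6 × 10⁻⁴)(+0.0) + (7.5 × 10⁻⁴)(+0.10) = 7.50 × 10⁻⁵.
Δρ = 1025 × (7.50 × 10⁻⁵) = +0.08 kg m⁻³.
Positive Δρ: denser below, stable.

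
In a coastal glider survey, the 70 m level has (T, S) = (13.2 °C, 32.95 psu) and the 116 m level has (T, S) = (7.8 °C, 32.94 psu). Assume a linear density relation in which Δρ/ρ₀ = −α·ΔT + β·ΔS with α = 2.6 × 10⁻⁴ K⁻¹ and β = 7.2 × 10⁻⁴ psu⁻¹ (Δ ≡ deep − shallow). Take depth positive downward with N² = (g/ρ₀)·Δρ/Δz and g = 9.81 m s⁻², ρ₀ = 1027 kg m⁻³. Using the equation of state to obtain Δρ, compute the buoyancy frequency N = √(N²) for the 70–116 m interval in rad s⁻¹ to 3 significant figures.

ΔT = -5.4 K, ΔS = -0.01 psu (deep − shallow).
Δρ/ρ₀ = −αΔT + βΔS = 1.404 × 10⁻³ − 7.20 × 10⁻⁶ = 1.3968 × 10⁻³, so Δρ ≈ 1.435 kg m⁻³.
N² = (g/ρ₀)·Δρ/Δz = g·(Δρ/ρ₀)/Δz = 9.81 × 1.3968 × 10⁻³ / 46 = 2.9788 × 10⁻⁴ s⁻².
N = √(2.9788 × 10⁻⁴) = 0.017259 rad s⁻¹ ≈ 0.0173 rad s⁻¹.

0.0173 rad s⁻¹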